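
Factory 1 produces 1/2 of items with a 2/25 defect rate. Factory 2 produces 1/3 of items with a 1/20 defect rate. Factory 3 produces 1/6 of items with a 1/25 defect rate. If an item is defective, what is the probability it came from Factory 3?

Using Bayes' theorem:
P(F1) = 1/2, P(D|F1) = 2/25
P(F2) = 1/3, P(D|F2) = 1/20
P(F3) = 1/6, P(D|F3) = 1/25
P(D) = P(D|F1)P(F1) + P(D|F2)P(F2) + P(D|F3)P(F3)
     = \frac{19}{300}
P(F3|D) = P(D|F3)P(F3) / P(D)
= \frac{2}{19}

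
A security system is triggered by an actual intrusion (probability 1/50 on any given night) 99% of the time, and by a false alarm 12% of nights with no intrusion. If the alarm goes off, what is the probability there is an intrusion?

Let D = the rare event, + = positive/flagged.
P(D) = 1/50
P(+|D) = 99/100
P(+|D') = 12/100 = 3/25
P(+) = P(+|D)P(D) + P(+|D')P(D')
     = \frac{99}{100} × \frac{1}{50} + \frac{3}{25} × \frac{49}{50}
     = \frac{687}{5000}
P(D|+) = P(+|D)P(D)/P(+) = \frac{33}{229}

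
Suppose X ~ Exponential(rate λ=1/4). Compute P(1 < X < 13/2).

P(1 < X < 13/2) = ∫_{1}^{13/2} f(x) dx
where f(x) = \frac{e^{- \frac{x}{4}}}{4}
= - \frac{1}{e^{\frac{13}{8}}} + e^{- \frac{1}{4}}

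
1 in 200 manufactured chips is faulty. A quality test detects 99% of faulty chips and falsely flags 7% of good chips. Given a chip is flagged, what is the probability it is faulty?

Let D = the rare event, + = positive/flagged.
P(D) = 1/200
P(+|D) = 99/100
P(+|D') = 7/100
P(+) = P(+|D)P(D) + P(+|D')P(D')
     = \frac{99}{100} × \frac{1}{200} + \frac{7}{100} × \frac{199}{200}
     = \frac{373}{5000}
P(D|+) = P(+|D)P(D)/P(+) = \frac{99}{1492}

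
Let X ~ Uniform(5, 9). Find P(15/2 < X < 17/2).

P(15/2 < X < 17/2) = ∫_{15/2}^{17/2} f(x) dx
where f(x) = \frac{1}{4}
= \frac{1}{4}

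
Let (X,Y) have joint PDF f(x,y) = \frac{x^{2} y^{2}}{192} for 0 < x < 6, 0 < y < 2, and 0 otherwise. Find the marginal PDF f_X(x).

f_X(x) = ∫_0^2 f(x,y) dy
= ∫_0^2 \frac{x^{2} y^{2}}{192} dy
= \frac{x^{2}}{72} for 0 < x < 6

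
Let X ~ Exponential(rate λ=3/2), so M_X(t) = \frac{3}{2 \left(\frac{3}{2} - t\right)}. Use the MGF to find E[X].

To find E[X], compute M^(1)(0):
M^(1)(t) = \frac{3}{2 \left(\frac{3}{2} - t\right)^{2}}
M^(1)(0) = \frac{2}{3}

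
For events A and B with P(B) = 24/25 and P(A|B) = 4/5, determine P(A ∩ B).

By definition, P(A|B) = P(A ∩ B) / P(B)
So P(A ∩ B) = P(A|B) × P(B)
= 4/5 × 24/25
= 96/125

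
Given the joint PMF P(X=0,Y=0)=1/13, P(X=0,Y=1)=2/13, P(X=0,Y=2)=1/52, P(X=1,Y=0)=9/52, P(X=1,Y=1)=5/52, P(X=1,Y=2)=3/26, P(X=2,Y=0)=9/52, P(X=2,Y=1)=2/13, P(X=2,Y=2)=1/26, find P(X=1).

P(X=1) = P(X=1,Y=0) + P(X=1,Y=1) + P(X=1,Y=2)
= 9/52 + 5/52 + 3/26
= 5/13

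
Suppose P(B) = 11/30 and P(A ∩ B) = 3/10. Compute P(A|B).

P(A|B) = P(A ∩ B) / P(B)
= (3/10) / (11/30)
= 9/11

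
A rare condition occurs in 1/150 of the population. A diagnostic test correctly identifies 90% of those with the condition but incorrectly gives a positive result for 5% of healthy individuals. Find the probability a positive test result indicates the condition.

Let D = the rare event, + = positive/flagged.
P(D) = 1/150
P(+|D) = 90/100 = 9/10
P(+|D') = 5/100 = 1/20
P(+) = P(+|D)P(D) + P(+|D')P(D')
     = \frac{9}{10} × \frac{1}{150} + \frac{1}{20} × \frac{149}{150}
     = \frac{167}{3000}
P(D|+) = P(+|D)P(D)/P(+) = \frac{18}{167}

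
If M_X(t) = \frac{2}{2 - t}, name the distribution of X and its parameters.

The MGF M(t) = \frac{2}{2 - t} is the standard form for the Exponential distribution.
Comparing with the known MGF formula identifies: Exponential(rate λ=2)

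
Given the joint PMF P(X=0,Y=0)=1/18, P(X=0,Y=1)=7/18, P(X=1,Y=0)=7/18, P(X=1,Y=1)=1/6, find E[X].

First find marginal of X:
P(X=0) = 4/9
P(X=1) = 5/9
E[X] = 0 × 4/9 + 1 × 5/9 = 5/9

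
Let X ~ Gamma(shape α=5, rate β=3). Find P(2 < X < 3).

P(2 < X < 3) = ∫_{2}^{3} f(x) dx
where f(x) = \frac{81 x^{4} e^{- 3 x}}{8}
= \frac{-3563 + 920 e^{3}}{8 e^{9}}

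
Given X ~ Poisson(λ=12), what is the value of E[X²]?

Using the identity E[X²] = Var(X) + (E[X])²:
E[X] = 12
Var(X) = 12
E[X²] = 12 + (12)²
= 156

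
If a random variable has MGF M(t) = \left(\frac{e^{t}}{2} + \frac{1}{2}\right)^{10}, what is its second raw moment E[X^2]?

To find E[X^2], compute M^(2)(0):
M^(1)(t) = 5 \left(\frac{e^{t}}{2} + \frac{1}{2}\right)^{9} e^{t}
M^(2)(t) = 5 \left(\frac{e^{t}}{2} + \frac{1}{2}\right)^{9} e^{t} + \frac{45 \left(\frac{e^{t}}{2} + \frac{1}{2}\right)^{8} e^{2 t}}{2}
M^(2)(0) = \frac{55}{2}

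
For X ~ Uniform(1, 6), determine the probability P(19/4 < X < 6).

P(19/4 < X < 6) = ∫_{19/4}^{6} f(x) dx
where f(x) = \frac{1}{5}
= \frac{1}{4}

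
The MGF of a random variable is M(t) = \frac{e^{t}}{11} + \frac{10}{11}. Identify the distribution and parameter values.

The MGF M(t) = \frac{e^{t}}{11} + \frac{10}{11} is the standard form for the Bernoulli distribution.
Comparing with the known MGF formula identifies: Bernoulli(p=1/11)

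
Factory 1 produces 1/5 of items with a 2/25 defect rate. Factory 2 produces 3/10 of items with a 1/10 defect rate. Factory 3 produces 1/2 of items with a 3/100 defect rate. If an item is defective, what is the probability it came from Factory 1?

Using Bayes' theorem:
P(F1) = 1/5, P(D|F1) = 2/25
P(F2) = 3/10, P(D|F2) = 1/10
P(F3) = 1/2, P(D|F3) = 3/100
P(D) = P(D|F1)P(F1) + P(D|F2)P(F2) + P(D|F3)P(F3)
     = \frac{61}{1000}
P(F1|D) = P(D|F1)P(F1) / P(D)
= \frac{16}{61}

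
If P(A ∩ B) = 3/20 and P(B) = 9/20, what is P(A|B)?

P(A|B) = P(A ∩ B) / P(B)
= (3/20) / (9/20)
= 1/3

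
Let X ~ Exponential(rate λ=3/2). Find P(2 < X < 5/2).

P(2 < X < 5/2) = ∫_{2}^{5/2} f(x) dx
where f(x) = \frac{3 e^{- \frac{3 x}{2}}}{2}
= - \frac{1}{e^{\frac{15}{4}}} + e^{-3}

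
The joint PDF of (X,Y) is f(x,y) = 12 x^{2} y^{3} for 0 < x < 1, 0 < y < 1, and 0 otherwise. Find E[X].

E[X] = ∫_0^1 ∫_0^1 x × f(x,y) dy dx
= ∫_0^1 ∫_0^1 x × (12 x^{2} y^{3}) dy dx
= \frac{3}{4}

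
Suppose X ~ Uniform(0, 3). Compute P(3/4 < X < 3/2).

P(3/4 < X < 3/2) = ∫_{3/4}^{3/2} f(x) dx
where f(x) = \frac{1}{3}
= \frac{1}{4}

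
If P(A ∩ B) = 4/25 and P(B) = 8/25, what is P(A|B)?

P(A|B) = P(A ∩ B) / P(B)
= (4/25) / (8/25)
= 1/2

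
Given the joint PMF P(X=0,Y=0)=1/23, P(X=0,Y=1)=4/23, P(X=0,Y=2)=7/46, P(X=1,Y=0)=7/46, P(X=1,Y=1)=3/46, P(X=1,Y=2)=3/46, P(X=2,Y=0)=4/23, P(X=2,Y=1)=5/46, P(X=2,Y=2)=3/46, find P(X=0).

P(X=0) = P(X=0,Y=0) + P(X=0,Y=1) + P(X=0,Y=2)
= 1/23 + 4/23 + 7/46
= 17/46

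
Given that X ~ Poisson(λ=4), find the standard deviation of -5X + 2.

For X ~ Poisson(λ=4):
Var(X) = 4
SD(X) = √(Var(X)) = √(4) = 2
SD(-5X + 2) = |-5| × SD(X) = 5 × 2 = 10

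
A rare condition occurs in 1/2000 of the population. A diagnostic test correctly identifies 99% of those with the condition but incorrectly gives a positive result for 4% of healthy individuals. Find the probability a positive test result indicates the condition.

Let D = the rare event, + = positive/flagged.
P(D) = 1/2000
P(+|D) = 99/100
P(+|D') = 4/100 = 1/25
P(+) = P(+|D)P(D) + P(+|D')P(D')
     = \frac{99}{100} × \frac{1}{2000} + \frac{1}{25} × \frac{1999}{2000}
     = \frac{1619}{40000}
P(D|+) = P(+|D)P(D)/P(+) = \frac{99}{8095}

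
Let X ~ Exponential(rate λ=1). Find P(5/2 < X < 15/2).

P(5/2 < X < 15/2) = ∫_{5/2}^{15/2} f(x) dx
where f(x) = e^{- x}
= - \frac{1 - e^{5}}{e^{\frac{15}{2}}}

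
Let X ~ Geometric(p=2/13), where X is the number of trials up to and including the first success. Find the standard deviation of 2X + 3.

For X ~ Geometric(p=2/13), where X is the number of trials up to and including the first success:
Var(X) = \frac{143}{4}
SD(X) = √(Var(X)) = √(\frac{143}{4}) = \frac{\sqrt{143}}{2}
SD(2X + 3) = |2| × SD(X) = 2 × \frac{\sqrt{143}}{2} = \sqrt{143}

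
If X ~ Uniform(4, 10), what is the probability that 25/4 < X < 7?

P(25/4 < X < 7) = ∫_{25/4}^{7} f(x) dx
where f(x) = \frac{1}{6}
= \frac{1}{8}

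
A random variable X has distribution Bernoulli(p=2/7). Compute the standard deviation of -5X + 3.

For X ~ Bernoulli(p=2/7):
Var(X) = \frac{10}{49}
SD(X) = √(Var(X)) = √(\frac{10}{49}) = \frac{\sqrt{10}}{7}
SD(-5X + 3) = |-5| × SD(X) = 5 × \frac{\sqrt{10}}{7} = \frac{5 \sqrt{10}}{7}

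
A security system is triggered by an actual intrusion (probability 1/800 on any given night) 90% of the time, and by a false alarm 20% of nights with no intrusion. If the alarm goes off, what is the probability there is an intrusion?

Let D = the rare event, + = positive/flagged.
P(D) = 1/800
P(+|D) = 90/100 = 9/10
P(+|D') = 20/100 = 1/5
P(+) = P(+|D)P(D) + P(+|D')P(D')
     = \frac{9}{10} × \frac{1}{800} + \frac{1}{5} × \frac{799}{800}
     = \frac{1607}{8000}
P(D|+) = P(+|D)P(D)/P(+) = \frac{9}{1607}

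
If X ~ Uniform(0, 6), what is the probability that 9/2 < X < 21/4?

P(9/2 < X < 21/4) = ∫_{9/2}^{21/4} f(x) dx
where f(x) = \frac{1}{6}
= \frac{1}{8}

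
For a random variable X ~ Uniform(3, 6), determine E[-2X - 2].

For X ~ Uniform(3, 6):
E[X] = \frac{9}{2}
E[-2X - 2] = -2 × E[X] - 2 = -11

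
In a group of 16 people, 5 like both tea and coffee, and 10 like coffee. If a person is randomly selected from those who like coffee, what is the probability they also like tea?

P(A ∩ B) = 5/16
P(B) = 10/16 = 5/8
P(A|B) = P(A ∩ B) / P(B) = (5/16) / (5/8) = 1/2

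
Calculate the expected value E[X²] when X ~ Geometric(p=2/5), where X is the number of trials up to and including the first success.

Using the identity E[X²] = Var(X) + (E[X])²:
E[X] = \frac{5}{2}
Var(X) = \frac{15}{4}
E[X²] = \frac{15}{4} + (\frac{5}{2})²
= 10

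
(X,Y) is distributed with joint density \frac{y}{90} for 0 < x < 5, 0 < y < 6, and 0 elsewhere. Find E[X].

f_X(x) = ∫_0^6 \frac{y}{90} dy = \frac{1}{5}
E[X] = ∫_0^5 x × (\frac{1}{5}) dx = \frac{5}{2}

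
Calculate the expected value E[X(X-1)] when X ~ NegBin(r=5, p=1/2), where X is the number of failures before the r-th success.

E[X(X-1)] = E[X² - X] = E[X²] - E[X]
E[X] = 5
E[X²] = Var(X) + (E[X])² = 10 + (5)² = 35
E[X(X-1)] = 35 - 5 = 30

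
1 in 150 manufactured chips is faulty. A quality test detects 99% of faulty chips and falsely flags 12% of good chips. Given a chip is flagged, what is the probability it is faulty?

Let D = the rare event, + = positive/flagged.
P(D) = 1/150
P(+|D) = 99/100
P(+|D') = 12/100 = 3/25
P(+) = P(+|D)P(D) + P(+|D')P(D')
     = \frac{99}{100} × \frac{1}{150} + \frac{3}{25} × \frac{149}{150}
     = \frac{629}{5000}
P(D|+) = P(+|D)P(D)/P(+) = \frac{33}{629}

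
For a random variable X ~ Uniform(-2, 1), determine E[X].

For X ~ Uniform(-2, 1), the expected value is:
E[X] = - \frac{1}{2}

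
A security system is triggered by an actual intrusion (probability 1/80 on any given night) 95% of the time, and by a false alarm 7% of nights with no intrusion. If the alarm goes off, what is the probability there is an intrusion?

Let D = the rare event, + = positive/flagged.
P(D) = 1/80
P(+|D) = 95/100 = 19/20
P(+|D') = 7/100
P(+) = P(+|D)P(D) + P(+|D')P(D')
     = \frac{19}{20} × \frac{1}{80} + \frac{7}{100} × \frac{79}{80}
     = \frac{81}{1000}
P(D|+) = P(+|D)P(D)/P(+) = \frac{95}{648}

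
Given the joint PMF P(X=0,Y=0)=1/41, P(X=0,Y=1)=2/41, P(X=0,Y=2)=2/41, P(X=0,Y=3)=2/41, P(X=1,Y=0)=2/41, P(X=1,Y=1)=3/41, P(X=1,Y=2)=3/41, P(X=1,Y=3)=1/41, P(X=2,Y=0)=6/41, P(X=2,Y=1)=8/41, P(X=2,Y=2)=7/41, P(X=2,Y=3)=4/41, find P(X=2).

P(X=2) = P(X=2,Y=0) + P(X=2,Y=1) + P(X=2,Y=2) + P(X=2,Y=3)
= 6/41 + 8/41 + 7/41 + 4/41
= 25/41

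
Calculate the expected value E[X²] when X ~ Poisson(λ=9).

Using the identity E[X²] = Var(X) + (E[X])²:
E[X] = 9
Var(X) = 9
E[X²] = 9 + (9)²
= 90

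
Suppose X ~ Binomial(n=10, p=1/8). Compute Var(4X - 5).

For X ~ Binomial(n=10, p=1/8):
Var(X) = \frac{35}{32}
Var(4X - 5) = (4)² × Var(X) = 16 × \frac{35}{32} = \frac{35}{2}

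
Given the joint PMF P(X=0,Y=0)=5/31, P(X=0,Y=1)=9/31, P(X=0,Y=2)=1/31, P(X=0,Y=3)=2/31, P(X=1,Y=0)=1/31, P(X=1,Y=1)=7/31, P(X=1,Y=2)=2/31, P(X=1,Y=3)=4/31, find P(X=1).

P(X=1) = P(X=1,Y=0) + P(X=1,Y=1) + P(X=1,Y=2) + P(X=1,Y=3)
= 1/31 + 7/31 + 2/31 + 4/31
= 14/31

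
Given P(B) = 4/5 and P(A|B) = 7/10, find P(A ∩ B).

By definition, P(A|B) = P(A ∩ B) / P(B)
So P(A ∩ B) = P(A|B) × P(B)
= 7/10 × 4/5
= 14/25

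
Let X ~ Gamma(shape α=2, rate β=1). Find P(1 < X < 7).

P(1 < X < 7) = ∫_{1}^{7} f(x) dx
where f(x) = x e^{- x}
= \frac{2 \left(-4 + e^{6}\right)}{e^{7}}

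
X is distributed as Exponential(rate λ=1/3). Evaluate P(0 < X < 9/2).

P(0 < X < 9/2) = ∫_{0}^{9/2} f(x) dx
where f(x) = \frac{e^{- \frac{x}{3}}}{3}
= 1 - e^{- \frac{3}{2}}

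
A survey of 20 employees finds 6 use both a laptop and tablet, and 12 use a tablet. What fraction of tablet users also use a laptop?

P(A ∩ B) = 6/20 = 3/10
P(B) = 12/20 = 3/5
P(A|B) = P(A ∩ B) / P(B) = (3/10) / (3/5) = 1/2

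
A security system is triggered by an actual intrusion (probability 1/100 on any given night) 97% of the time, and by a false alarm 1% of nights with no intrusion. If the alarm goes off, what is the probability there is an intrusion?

Let D = the rare event, + = positive/flagged.
P(D) = 1/100
P(+|D) = 97/100
P(+|D') = 1/100
P(+) = P(+|D)P(D) + P(+|D')P(D')
     = \frac{97}{100} × \frac{1}{100} + \frac{1}{100} × \frac{99}{100}
     = \frac{49}{2500}
P(D|+) = P(+|D)P(D)/P(+) = \frac{97}{196}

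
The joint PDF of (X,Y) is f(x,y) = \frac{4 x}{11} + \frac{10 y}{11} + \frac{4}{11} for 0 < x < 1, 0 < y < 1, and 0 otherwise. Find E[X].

E[X] = ∫_0^1 ∫_0^1 x × f(x,y) dy dx
= ∫_0^1 ∫_0^1 x × (\frac{4 x}{11} + \frac{10 y}{11} + \frac{4}{11}) dy dx
= \frac{35}{66}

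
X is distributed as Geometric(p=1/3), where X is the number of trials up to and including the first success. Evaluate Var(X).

For X ~ Geometric(p=1/3), where X is the number of trials up to and including the first success:
Var(X) = 6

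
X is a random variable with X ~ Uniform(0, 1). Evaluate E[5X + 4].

For X ~ Uniform(0, 1):
E[X] = \frac{1}{2}
E[5X + 4] = 5 × E[X] + 4 = \frac{13}{2}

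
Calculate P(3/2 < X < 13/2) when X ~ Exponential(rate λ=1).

P(3/2 < X < 13/2) = ∫_{3/2}^{13/2} f(x) dx
where f(x) = e^{- x}
= - \frac{1 - e^{5}}{e^{\frac{13}{2}}}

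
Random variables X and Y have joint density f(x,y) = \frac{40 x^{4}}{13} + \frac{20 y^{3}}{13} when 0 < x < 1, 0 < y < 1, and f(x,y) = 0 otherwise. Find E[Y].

E[Y] = ∫_0^1 ∫_0^1 y × f(x,y) dx dy
= \frac{8}{13}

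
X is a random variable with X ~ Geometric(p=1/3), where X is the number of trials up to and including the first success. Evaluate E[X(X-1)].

E[X(X-1)] = E[X² - X] = E[X²] - E[X]
E[X] = 3
E[X²] = Var(X) + (E[X])² = 6 + (3)² = 15
E[X(X-1)] = 15 - 3 = 12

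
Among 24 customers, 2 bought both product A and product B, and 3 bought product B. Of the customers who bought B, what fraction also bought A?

P(A ∩ B) = 2/24 = 1/12
P(B) = 3/24 = 1/8
P(A|B) = P(A ∩ B) / P(B) = (1/12) / (1/8) = 2/3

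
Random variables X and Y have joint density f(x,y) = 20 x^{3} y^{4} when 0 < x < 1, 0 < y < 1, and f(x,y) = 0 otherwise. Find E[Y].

E[Y] = ∫_0^1 ∫_0^1 y × f(x,y) dx dy
= \frac{5}{6}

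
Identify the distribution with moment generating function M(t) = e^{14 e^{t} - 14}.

The MGF M(t) = e^{14 e^{t} - 14} is the standard form for the Poisson distribution.
Comparing with the known MGF formula identifies: Poisson(λ=14)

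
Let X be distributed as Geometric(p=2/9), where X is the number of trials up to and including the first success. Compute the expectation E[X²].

Using the identity E[X²] = Var(X) + (E[X])²:
E[X] = \frac{9}{2}
Var(X) = \frac{63}{4}
E[X²] = \frac{63}{4} + (\frac{9}{2})²
= 36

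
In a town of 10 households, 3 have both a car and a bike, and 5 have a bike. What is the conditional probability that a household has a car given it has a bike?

P(A ∩ B) = 3/10
P(B) = 5/10 = 1/2
P(A|B) = P(A ∩ B) / P(B) = (3/10) / (1/2) = 3/5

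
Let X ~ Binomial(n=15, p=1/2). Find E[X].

For X ~ Binomial(n=15, p=1/2), the expected value is:
E[X] = \frac{15}{2}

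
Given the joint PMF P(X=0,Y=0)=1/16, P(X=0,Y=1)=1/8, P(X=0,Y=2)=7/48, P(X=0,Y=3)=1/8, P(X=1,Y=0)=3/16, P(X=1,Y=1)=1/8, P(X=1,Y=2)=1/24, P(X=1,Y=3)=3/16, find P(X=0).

P(X=0) = P(X=0,Y=0) + P(X=0,Y=1) + P(X=0,Y=2) + P(X=0,Y=3)
= 1/16 + 1/8 + 7/48 + 1/8
= 11/24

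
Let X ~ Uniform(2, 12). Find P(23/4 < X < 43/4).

P(23/4 < X < 43/4) = ∫_{23/4}^{43/4} f(x) dx
where f(x) = \frac{1}{10}
= \frac{1}{2}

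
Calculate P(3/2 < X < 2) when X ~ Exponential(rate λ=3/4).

P(3/2 < X < 2) = ∫_{3/2}^{2} f(x) dx
where f(x) = \frac{3 e^{- \frac{3 x}{4}}}{4}
= - \frac{1}{e^{\frac{3}{2}}} + e^{- \frac{9}{8}}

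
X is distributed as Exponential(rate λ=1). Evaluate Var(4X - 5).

For X ~ Exponential(rate λ=1):
Var(X) = 1
Var(4X - 5) = (4)² × Var(X) = 16 × 1 = 16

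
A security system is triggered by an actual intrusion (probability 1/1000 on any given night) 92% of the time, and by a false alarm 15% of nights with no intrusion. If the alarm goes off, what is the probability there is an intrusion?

Let D = the rare event, + = positive/flagged.
P(D) = 1/1000
P(+|D) = 92/100 = 23/25
P(+|D') = 15/100 = 3/20
P(+) = P(+|D)P(D) + P(+|D')P(D')
     = \frac{23}{25} × \frac{1}{1000} + \frac{3}{20} × \frac{999}{1000}
     = \frac{15077}{100000}
P(D|+) = P(+|D)P(D)/P(+) = \frac{92}{15077}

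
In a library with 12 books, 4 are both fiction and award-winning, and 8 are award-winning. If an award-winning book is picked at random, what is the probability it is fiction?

P(A ∩ B) = 4/12 = 1/3
P(B) = 8/12 = 2/3
P(A|B) = P(A ∩ B) / P(B) = (1/3) / (2/3) = 1/2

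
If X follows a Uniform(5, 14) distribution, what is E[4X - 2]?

For X ~ Uniform(5, 14):
E[X] = \frac{19}{2}
E[4X - 2] = 4 × E[X] - 2 = 36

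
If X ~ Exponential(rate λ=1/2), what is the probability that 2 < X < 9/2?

P(2 < X < 9/2) = ∫_{2}^{9/2} f(x) dx
where f(x) = \frac{e^{- \frac{x}{2}}}{2}
= - \frac{1}{e^{\frac{9}{4}}} + e^{-1}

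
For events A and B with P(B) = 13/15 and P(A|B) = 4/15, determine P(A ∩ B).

By definition, P(A|B) = P(A ∩ B) / P(B)
So P(A ∩ B) = P(A|B) × P(B)
= 4/15 × 13/15
= 52/225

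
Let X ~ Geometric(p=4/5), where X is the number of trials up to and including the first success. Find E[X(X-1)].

E[X(X-1)] = E[X² - X] = E[X²] - E[X]
E[X] = \frac{5}{4}
E[X²] = Var(X) + (E[X])² = \frac{5}{16} + (\frac{5}{4})² = \frac{15}{8}
E[X(X-1)] = \frac{15}{8} - \frac{5}{4} = \frac{5}{8}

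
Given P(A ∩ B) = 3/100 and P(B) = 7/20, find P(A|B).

P(A|B) = P(A ∩ B) / P(B)
= (3/100) / (7/20)
= 3/35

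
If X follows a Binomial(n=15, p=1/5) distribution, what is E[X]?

For X ~ Binomial(n=15, p=1/5), the expected value is:
E[X] = 3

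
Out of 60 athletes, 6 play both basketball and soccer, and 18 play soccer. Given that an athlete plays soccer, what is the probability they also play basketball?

P(A ∩ B) = 6/60 = 1/10
P(B) = 18/60 = 3/10
P(A|B) = P(A ∩ B) / P(B) = (1/10) / (3/10) = 1/3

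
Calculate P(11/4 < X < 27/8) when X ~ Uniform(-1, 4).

P(11/4 < X < 27/8) = ∫_{11/4}^{27/8} f(x) dx
where f(x) = \frac{1}{5}
= \frac{1}{8}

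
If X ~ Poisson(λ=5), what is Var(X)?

For X ~ Poisson(λ=5):
Var(X) = 5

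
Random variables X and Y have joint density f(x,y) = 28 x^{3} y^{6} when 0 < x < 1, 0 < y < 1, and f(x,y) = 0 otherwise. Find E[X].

E[X] = ∫_0^1 ∫_0^1 x × f(x,y) dy dx
= ∫_0^1 ∫_0^1 x × (28 x^{3} y^{6}) dy dx
= \frac{4}{5}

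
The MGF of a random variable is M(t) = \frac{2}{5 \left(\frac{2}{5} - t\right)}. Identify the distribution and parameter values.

The MGF M(t) = \frac{2}{5 \left(\frac{2}{5} - t\right)} is the standard form for the Exponential distribution.
Comparing with the known MGF formula identifies: Exponential(rate λ=2/5)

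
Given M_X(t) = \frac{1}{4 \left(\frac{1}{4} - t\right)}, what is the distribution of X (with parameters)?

The MGF M(t) = \frac{1}{4 \left(\frac{1}{4} - t\right)} is the standard form for the Exponential distribution.
Comparing with the known MGF formula identifies: Exponential(rate λ=1/4)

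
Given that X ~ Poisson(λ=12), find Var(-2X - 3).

For X ~ Poisson(λ=12):
Var(X) = 12
Var(-2X - 3) = (-2)² × Var(X) = 4 × 12 = 48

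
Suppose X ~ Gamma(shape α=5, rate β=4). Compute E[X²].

Using the identity E[X²] = Var(X) + (E[X])²:
E[X] = \frac{5}{4}
Var(X) = \frac{5}{16}
E[X²] = \frac{5}{16} + (\frac{5}{4})²
= \frac{15}{8}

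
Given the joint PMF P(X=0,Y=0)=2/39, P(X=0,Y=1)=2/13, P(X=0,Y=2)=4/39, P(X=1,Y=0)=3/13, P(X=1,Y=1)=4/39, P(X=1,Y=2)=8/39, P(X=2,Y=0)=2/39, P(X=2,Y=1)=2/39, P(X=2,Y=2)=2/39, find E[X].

First find marginal of X:
P(X=0) = 4/13
P(X=1) = 7/13
P(X=2) = 2/13
E[X] = 0 × 4/13 + 1 × 7/13 + 2 × 2/13 = 11/13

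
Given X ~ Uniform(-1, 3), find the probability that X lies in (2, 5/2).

P(2 < X < 5/2) = ∫_{2}^{5/2} f(x) dx
where f(x) = \frac{1}{4}
= \frac{1}{8}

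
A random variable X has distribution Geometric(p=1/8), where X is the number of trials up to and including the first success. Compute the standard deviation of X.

For X ~ Geometric(p=1/8), where X is the number of trials up to and including the first success:
Var(X) = 56
SD(X) = √(Var(X)) = √(56) = 2 \sqrt{14}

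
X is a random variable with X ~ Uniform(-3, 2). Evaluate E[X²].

Using the identity E[X²] = Var(X) + (E[X])²:
E[X] = - \frac{1}{2}
Var(X) = \frac{25}{12}
E[X²] = \frac{25}{12} + (- \frac{1}{2})²
= \frac{7}{3}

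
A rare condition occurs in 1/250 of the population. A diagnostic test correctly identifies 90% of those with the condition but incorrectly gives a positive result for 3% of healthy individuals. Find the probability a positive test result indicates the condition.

Let D = the rare event, + = positive/flagged.
P(D) = 1/250
P(+|D) = 90/100 = 9/10
P(+|D') = 3/100
P(+) = P(+|D)P(D) + P(+|D')P(D')
     = \frac{9}{10} × \frac{1}{250} + \frac{3}{100} × \frac{249}{250}
     = \frac{837}{25000}
P(D|+) = P(+|D)P(D)/P(+) = \frac{10}{93}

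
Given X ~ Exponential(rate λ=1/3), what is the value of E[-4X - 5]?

For X ~ Exponential(rate λ=1/3):
E[X] = 3
E[-4X - 5] = -4 × E[X] - 5 = -17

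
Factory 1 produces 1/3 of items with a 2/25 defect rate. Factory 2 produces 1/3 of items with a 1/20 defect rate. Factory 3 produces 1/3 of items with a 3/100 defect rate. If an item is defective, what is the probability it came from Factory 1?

Using Bayes' theorem:
P(F1) = 1/3, P(D|F1) = 2/25
P(F2) = 1/3, P(D|F2) = 1/20
P(F3) = 1/3, P(D|F3) = 3/100
P(D) = P(D|F1)P(F1) + P(D|F2)P(F2) + P(D|F3)P(F3)
     = \frac{4}{75}
P(F1|D) = P(D|F1)P(F1) / P(D)
= \frac{1}{2}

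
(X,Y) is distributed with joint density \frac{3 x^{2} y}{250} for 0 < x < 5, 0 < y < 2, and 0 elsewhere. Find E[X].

f_X(x) = ∫_0^2 \frac{3 x^{2} y}{250} dy = \frac{3 x^{2}}{125}
E[X] = ∫_0^5 x × (\frac{3 x^{2}}{125}) dx = \frac{15}{4}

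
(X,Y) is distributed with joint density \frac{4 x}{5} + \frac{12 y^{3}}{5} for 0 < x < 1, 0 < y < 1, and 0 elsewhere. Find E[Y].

E[Y] = ∫_0^1 ∫_0^1 y × f(x,y) dx dy
= \frac{17}{25}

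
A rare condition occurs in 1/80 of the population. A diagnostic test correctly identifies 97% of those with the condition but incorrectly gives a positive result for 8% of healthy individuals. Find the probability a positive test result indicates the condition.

Let D = the rare event, + = positive/flagged.
P(D) = 1/80
P(+|D) = 97/100
P(+|D') = 8/100 = 2/25
P(+) = P(+|D)P(D) + P(+|D')P(D')
     = \frac{97}{100} × \frac{1}{80} + \frac{2}{25} × \frac{79}{80}
     = \frac{729}{8000}
P(D|+) = P(+|D)P(D)/P(+) = \frac{97}{729}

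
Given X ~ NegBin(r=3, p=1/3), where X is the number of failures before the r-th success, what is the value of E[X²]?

Using the identity E[X²] = Var(X) + (E[X])²:
E[X] = 6
Var(X) = 18
E[X²] = 18 + (6)²
= 54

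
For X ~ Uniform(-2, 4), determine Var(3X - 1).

For X ~ Uniform(-2, 4):
Var(X) = 3
Var(3X - 1) = (3)² × Var(X) = 9 × 3 = 27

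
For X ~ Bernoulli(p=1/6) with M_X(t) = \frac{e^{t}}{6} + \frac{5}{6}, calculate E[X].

To find E[X], compute M^(1)(0):
M^(1)(t) = \frac{e^{t}}{6}
M^(1)(0) = \frac{1}{6}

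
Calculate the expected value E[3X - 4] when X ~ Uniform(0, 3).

For X ~ Uniform(0, 3):
E[X] = \frac{3}{2}
E[3X - 4] = 3 × E[X] - 4 = \frac{1}{2}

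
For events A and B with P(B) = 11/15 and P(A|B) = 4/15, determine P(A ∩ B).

By definition, P(A|B) = P(A ∩ B) / P(B)
So P(A ∩ B) = P(A|B) × P(B)
= 4/15 × 11/15
= 44/225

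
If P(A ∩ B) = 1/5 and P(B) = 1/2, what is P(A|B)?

P(A|B) = P(A ∩ B) / P(B)
= (1/5) / (1/2)
= 2/5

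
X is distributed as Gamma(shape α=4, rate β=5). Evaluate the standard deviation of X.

For X ~ Gamma(shape α=4, rate β=5):
Var(X) = \frac{4}{25}
SD(X) = √(Var(X)) = √(\frac{4}{25}) = \frac{2}{5}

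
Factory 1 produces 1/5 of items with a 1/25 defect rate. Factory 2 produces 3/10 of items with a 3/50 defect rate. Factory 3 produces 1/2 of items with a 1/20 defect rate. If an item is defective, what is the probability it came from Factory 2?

Using Bayes' theorem:
P(F1) = 1/5, P(D|F1) = 1/25
P(F2) = 3/10, P(D|F2) = 3/50
P(F3) = 1/2, P(D|F3) = 1/20
P(D) = P(D|F1)P(F1) + P(D|F2)P(F2) + P(D|F3)P(F3)
     = \frac{51}{1000}
P(F2|D) = P(D|F2)P(F2) / P(D)
= \frac{6}{17}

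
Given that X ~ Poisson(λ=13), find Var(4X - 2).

For X ~ Poisson(λ=13):
Var(X) = 13
Var(4X - 2) = (4)² × Var(X) = 16 × 13 = 208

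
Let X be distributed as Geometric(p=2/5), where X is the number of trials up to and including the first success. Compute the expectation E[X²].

Using the identity E[X²] = Var(X) + (E[X])²:
E[X] = \frac{5}{2}
Var(X) = \frac{15}{4}
E[X²] = \frac{15}{4} + (\frac{5}{2})²
= 10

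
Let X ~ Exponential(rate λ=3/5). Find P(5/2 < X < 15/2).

P(5/2 < X < 15/2) = ∫_{5/2}^{15/2} f(x) dx
where f(x) = \frac{3 e^{- \frac{3 x}{5}}}{5}
= - \frac{1 - e^{3}}{e^{\frac{9}{2}}}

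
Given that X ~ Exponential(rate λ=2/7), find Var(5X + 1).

For X ~ Exponential(rate λ=2/7):
Var(X) = \frac{49}{4}
Var(5X + 1) = (5)² × Var(X) = 25 × \frac{49}{4} = \frac{1225}{4}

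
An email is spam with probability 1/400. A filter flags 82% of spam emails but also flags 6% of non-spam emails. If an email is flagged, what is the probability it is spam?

Let D = the rare event, + = positive/flagged.
P(D) = 1/400
P(+|D) = 82/100 = 41/50
P(+|D') = 6/100 = 3/50
P(+) = P(+|D)P(D) + P(+|D')P(D')
     = \frac{41}{50} × \frac{1}{400} + \frac{3}{50} × \frac{399}{400}
     = \frac{619}{10000}
P(D|+) = P(+|D)P(D)/P(+) = \frac{41}{1238}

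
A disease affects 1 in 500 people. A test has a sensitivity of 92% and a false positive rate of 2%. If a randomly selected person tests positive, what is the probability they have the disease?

Let D = the rare event, + = positive/flagged.
P(D) = 1/500
P(+|D) = 92/100 = 23/25
P(+|D') = 2/100 = 1/50
P(+) = P(+|D)P(D) + P(+|D')P(D')
     = \frac{23}{25} × \frac{1}{500} + \frac{1}{50} × \frac{499}{500}
     = \frac{109}{5000}
P(D|+) = P(+|D)P(D)/P(+) = \frac{46}{545}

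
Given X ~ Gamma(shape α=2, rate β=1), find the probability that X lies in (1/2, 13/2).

P(1/2 < X < 13/2) = ∫_{1/2}^{13/2} f(x) dx
where f(x) = x e^{- x}
= \frac{3 \left(-5 + e^{6}\right)}{2 e^{\frac{13}{2}}}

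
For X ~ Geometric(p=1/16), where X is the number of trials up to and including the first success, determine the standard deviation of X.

For X ~ Geometric(p=1/16), where X is the number of trials up to and including the first success:
Var(X) = 240
SD(X) = √(Var(X)) = √(240) = 4 \sqrt{15}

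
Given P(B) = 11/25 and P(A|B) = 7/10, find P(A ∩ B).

By definition, P(A|B) = P(A ∩ B) / P(B)
So P(A ∩ B) = P(A|B) × P(B)
= 7/10 × 11/25
= 77/250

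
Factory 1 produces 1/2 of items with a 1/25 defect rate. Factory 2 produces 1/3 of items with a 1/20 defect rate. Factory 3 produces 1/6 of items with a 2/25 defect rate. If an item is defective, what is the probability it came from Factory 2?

Using Bayes' theorem:
P(F1) = 1/2, P(D|F1) = 1/25
P(F2) = 1/3, P(D|F2) = 1/20
P(F3) = 1/6, P(D|F3) = 2/25
P(D) = P(D|F1)P(F1) + P(D|F2)P(F2) + P(D|F3)P(F3)
     = \frac{1}{20}
P(F2|D) = P(D|F2)P(F2) / P(D)
= \frac{1}{3}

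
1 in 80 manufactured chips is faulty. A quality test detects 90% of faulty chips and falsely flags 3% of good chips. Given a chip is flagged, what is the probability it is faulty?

Let D = the rare event, + = positive/flagged.
P(D) = 1/80
P(+|D) = 90/100 = 9/10
P(+|D') = 3/100
P(+) = P(+|D)P(D) + P(+|D')P(D')
     = \frac{9}{10} × \frac{1}{80} + \frac{3}{100} × \frac{79}{80}
     = \frac{327}{8000}
P(D|+) = P(+|D)P(D)/P(+) = \frac{30}{109}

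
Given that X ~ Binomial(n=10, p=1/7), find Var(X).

For X ~ Binomial(n=10, p=1/7):
Var(X) = \frac{60}{49}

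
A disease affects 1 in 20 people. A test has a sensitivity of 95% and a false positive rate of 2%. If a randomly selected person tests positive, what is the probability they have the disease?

Let D = the rare event, + = positive/flagged.
P(D) = 1/20
P(+|D) = 95/100 = 19/20
P(+|D') = 2/100 = 1/50
P(+) = P(+|D)P(D) + P(+|D')P(D')
     = \frac{19}{20} × \frac{1}{20} + \frac{1}{50} × \frac{19}{20}
     = \frac{133}{2000}
P(D|+) = P(+|D)P(D)/P(+) = \frac{5}{7}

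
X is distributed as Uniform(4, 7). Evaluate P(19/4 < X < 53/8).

P(19/4 < X < 53/8) = ∫_{19/4}^{53/8} f(x) dx
where f(x) = \frac{1}{3}
= \frac{5}{8}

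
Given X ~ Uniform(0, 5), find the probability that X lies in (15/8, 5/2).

P(15/8 < X < 5/2) = ∫_{15/8}^{5/2} f(x) dx
where f(x) = \frac{1}{5}
= \frac{1}{8}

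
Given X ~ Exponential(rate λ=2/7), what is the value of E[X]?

For X ~ Exponential(rate λ=2/7), the expected value is:
E[X] = \frac{7}{2}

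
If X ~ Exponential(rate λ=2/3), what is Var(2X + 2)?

For X ~ Exponential(rate λ=2/3):
Var(X) = \frac{9}{4}
Var(2X + 2) = (2)² × Var(X) = 4 × \frac{9}{4} = 9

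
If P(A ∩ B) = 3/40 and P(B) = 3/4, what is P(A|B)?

P(A|B) = P(A ∩ B) / P(B)
= (3/40) / (3/4)
= 1/10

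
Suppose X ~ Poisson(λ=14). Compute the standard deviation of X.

For X ~ Poisson(λ=14):
Var(X) = 14
SD(X) = √(Var(X)) = √(14) = \sqrt{14}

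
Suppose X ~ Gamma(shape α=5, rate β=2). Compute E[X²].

Using the identity E[X²] = Var(X) + (E[X])²:
E[X] = \frac{5}{2}
Var(X) = \frac{5}{4}
E[X²] = \frac{5}{4} + (\frac{5}{2})²
= \frac{15}{2}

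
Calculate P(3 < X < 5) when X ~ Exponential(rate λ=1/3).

P(3 < X < 5) = ∫_{3}^{5} f(x) dx
where f(x) = \frac{e^{- \frac{x}{3}}}{3}
= - \frac{1}{e^{\frac{5}{3}}} + e^{-1}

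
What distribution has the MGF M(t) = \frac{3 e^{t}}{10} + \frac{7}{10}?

The MGF M(t) = \frac{3 e^{t}}{10} + \frac{7}{10} is the standard form for the Bernoulli distribution.
Comparing with the known MGF formula identifies: Bernoulli(p=3/10)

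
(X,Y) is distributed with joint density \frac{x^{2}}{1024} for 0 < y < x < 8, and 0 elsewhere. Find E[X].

f_X(x) = ∫_0^x \frac{x^{2}}{1024} dy = \frac{x^{3}}{1024}
E[X] = ∫_0^8 x × (\frac{x^{3}}{1024}) dx = \frac{32}{5}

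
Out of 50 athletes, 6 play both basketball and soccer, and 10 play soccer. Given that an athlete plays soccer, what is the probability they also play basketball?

P(A ∩ B) = 6/50 = 3/25
P(B) = 10/50 = 1/5
P(A|B) = P(A ∩ B) / P(B) = (3/25) / (1/5) = 3/5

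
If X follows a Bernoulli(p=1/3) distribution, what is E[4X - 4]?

For X ~ Bernoulli(p=1/3):
E[X] = \frac{1}{3}
E[4X - 4] = 4 × E[X] - 4 = - \frac{8}{3}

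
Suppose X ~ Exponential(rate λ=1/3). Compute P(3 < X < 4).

P(3 < X < 4) = ∫_{3}^{4} f(x) dx
where f(x) = \frac{e^{- \frac{x}{3}}}{3}
= - \frac{1}{e^{\frac{4}{3}}} + e^{-1}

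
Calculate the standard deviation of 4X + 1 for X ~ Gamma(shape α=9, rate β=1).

For X ~ Gamma(shape α=9, rate β=1):
Var(X) = 9
SD(X) = √(Var(X)) = √(9) = 3
SD(4X + 1) = |4| × SD(X) = 4 × 3 = 12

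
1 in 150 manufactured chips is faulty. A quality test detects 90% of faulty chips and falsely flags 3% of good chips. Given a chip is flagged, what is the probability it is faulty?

Let D = the rare event, + = positive/flagged.
P(D) = 1/150
P(+|D) = 90/100 = 9/10
P(+|D') = 3/100
P(+) = P(+|D)P(D) + P(+|D')P(D')
     = \frac{9}{10} × \frac{1}{150} + \frac{3}{100} × \frac{149}{150}
     = \frac{179}{5000}
P(D|+) = P(+|D)P(D)/P(+) = \frac{30}{179}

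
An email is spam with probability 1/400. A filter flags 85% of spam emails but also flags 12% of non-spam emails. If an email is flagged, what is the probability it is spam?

Let D = the rare event, + = positive/flagged.
P(D) = 1/400
P(+|D) = 85/100 = 17/20
P(+|D') = 12/100 = 3/25
P(+) = P(+|D)P(D) + P(+|D')P(D')
     = \frac{17}{20} × \frac{1}{400} + \frac{3}{25} × \frac{399}{400}
     = \frac{4873}{40000}
P(D|+) = P(+|D)P(D)/P(+) = \frac{85}{4873}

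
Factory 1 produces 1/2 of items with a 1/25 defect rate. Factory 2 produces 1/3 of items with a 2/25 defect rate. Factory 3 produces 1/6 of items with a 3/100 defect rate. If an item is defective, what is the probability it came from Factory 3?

Using Bayes' theorem:
P(F1) = 1/2, P(D|F1) = 1/25
P(F2) = 1/3, P(D|F2) = 2/25
P(F3) = 1/6, P(D|F3) = 3/100
P(D) = P(D|F1)P(F1) + P(D|F2)P(F2) + P(D|F3)P(F3)
     = \frac{31}{600}
P(F3|D) = P(D|F3)P(F3) / P(D)
= \frac{3}{31}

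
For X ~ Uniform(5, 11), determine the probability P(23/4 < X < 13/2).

P(23/4 < X < 13/2) = ∫_{23/4}^{13/2} f(x) dx
where f(x) = \frac{1}{6}
= \frac{1}{8}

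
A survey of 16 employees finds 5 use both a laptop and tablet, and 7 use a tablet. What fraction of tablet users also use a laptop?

P(A ∩ B) = 5/16
P(B) = 7/16
P(A|B) = P(A ∩ B) / P(B) = (5/16) / (7/16) = 5/7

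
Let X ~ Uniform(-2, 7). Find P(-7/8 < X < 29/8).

P(-7/8 < X < 29/8) = ∫_{-7/8}^{29/8} f(x) dx
where f(x) = \frac{1}{9}
= \frac{1}{2}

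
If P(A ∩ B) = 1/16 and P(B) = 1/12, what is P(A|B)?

P(A|B) = P(A ∩ B) / P(B)
= (1/16) / (1/12)
= 3/4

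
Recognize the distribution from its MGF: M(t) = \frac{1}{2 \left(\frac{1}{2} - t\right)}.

The MGF M(t) = \frac{1}{2 \left(\frac{1}{2} - t\right)} is the standard form for the Exponential distribution.
Comparing with the known MGF formula identifies: Exponential(rate λ=1/2)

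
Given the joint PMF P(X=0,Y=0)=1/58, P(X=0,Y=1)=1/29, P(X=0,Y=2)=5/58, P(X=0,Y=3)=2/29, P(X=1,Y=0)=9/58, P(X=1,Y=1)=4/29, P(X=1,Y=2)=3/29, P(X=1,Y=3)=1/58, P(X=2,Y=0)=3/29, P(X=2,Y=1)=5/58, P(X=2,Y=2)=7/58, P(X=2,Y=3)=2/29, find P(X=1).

P(X=1) = P(X=1,Y=0) + P(X=1,Y=1) + P(X=1,Y=2) + P(X=1,Y=3)
= 9/58 + 4/29 + 3/29 + 1/58
= 12/29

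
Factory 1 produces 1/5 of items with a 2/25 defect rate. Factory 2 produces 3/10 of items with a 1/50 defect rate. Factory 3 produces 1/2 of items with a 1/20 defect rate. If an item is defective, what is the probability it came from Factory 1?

Using Bayes' theorem:
P(F1) = 1/5, P(D|F1) = 2/25
P(F2) = 3/10, P(D|F2) = 1/50
P(F3) = 1/2, P(D|F3) = 1/20
P(D) = P(D|F1)P(F1) + P(D|F2)P(F2) + P(D|F3)P(F3)
     = \frac{47}{1000}
P(F1|D) = P(D|F1)P(F1) / P(D)
= \frac{16}{47}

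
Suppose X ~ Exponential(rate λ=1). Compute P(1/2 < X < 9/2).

P(1/2 < X < 9/2) = ∫_{1/2}^{9/2} f(x) dx
where f(x) = e^{- x}
= - \frac{1 - e^{4}}{e^{\frac{9}{2}}}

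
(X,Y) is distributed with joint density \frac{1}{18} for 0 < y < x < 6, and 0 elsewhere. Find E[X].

f_X(x) = ∫_0^x \frac{1}{18} dy = \frac{x}{18}
E[X] = ∫_0^6 x × (\frac{x}{18}) dx = 4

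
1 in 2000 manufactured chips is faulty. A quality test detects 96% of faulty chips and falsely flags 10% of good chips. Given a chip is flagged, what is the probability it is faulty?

Let D = the rare event, + = positive/flagged.
P(D) = 1/2000
P(+|D) = 96/100 = 24/25
P(+|D') = 10/100 = 1/10
P(+) = P(+|D)P(D) + P(+|D')P(D')
     = \frac{24}{25} × \frac{1}{2000} + \frac{1}{10} × \frac{1999}{2000}
     = \frac{10043}{100000}
P(D|+) = P(+|D)P(D)/P(+) = \frac{48}{10043}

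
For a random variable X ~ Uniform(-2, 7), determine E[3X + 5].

For X ~ Uniform(-2, 7):
E[X] = \frac{5}{2}
E[3X + 5] = 3 × E[X] + 5 = \frac{25}{2}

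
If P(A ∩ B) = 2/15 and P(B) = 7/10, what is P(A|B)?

P(A|B) = P(A ∩ B) / P(B)
= (2/15) / (7/10)
= 4/21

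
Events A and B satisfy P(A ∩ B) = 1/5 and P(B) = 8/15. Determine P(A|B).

P(A|B) = P(A ∩ B) / P(B)
= (1/5) / (8/15)
= 3/8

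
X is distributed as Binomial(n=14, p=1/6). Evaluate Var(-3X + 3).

For X ~ Binomial(n=14, p=1/6):
Var(X) = \frac{35}{18}
Var(-3X + 3) = (-3)² × Var(X) = 9 × \frac{35}{18} = \frac{35}{2}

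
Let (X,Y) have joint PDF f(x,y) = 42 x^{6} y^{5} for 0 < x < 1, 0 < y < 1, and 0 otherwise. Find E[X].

E[X] = ∫_0^1 ∫_0^1 x × f(x,y) dy dx
= ∫_0^1 ∫_0^1 x × (42 x^{6} y^{5}) dy dx
= \frac{7}{8}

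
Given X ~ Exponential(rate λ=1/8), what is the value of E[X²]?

Using the identity E[X²] = Var(X) + (E[X])²:
E[X] = 8
Var(X) = 64
E[X²] = 64 + (8)²
= 128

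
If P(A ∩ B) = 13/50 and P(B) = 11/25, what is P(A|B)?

P(A|B) = P(A ∩ B) / P(B)
= (13/50) / (11/25)
= 13/22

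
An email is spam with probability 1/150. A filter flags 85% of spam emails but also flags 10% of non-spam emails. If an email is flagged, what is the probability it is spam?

Let D = the rare event, + = positive/flagged.
P(D) = 1/150
P(+|D) = 85/100 = 17/20
P(+|D') = 10/100 = 1/10
P(+) = P(+|D)P(D) + P(+|D')P(D')
     = \frac{17}{20} × \frac{1}{150} + \frac{1}{10} × \frac{149}{150}
     = \frac{21}{200}
P(D|+) = P(+|D)P(D)/P(+) = \frac{17}{315}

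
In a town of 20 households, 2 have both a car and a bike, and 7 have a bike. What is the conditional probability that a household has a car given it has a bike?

P(A ∩ B) = 2/20 = 1/10
P(B) = 7/20
P(A|B) = P(A ∩ B) / P(B) = (1/10) / (7/20) = 2/7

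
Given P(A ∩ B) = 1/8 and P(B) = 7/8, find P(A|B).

P(A|B) = P(A ∩ B) / P(B)
= (1/8) / (7/8)
= 1/7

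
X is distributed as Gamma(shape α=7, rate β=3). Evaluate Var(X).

For X ~ Gamma(shape α=7, rate β=3):
Var(X) = \frac{7}{9}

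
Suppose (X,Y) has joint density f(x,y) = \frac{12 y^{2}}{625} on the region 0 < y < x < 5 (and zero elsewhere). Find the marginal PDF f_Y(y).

f_Y(y) = ∫_y^5 \frac{12 y^{2}}{625} dx = \frac{12 y^{2} \left(5 - y\right)}{625}
for 0 < y < 5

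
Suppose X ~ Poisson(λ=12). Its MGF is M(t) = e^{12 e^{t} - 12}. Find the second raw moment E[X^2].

To find E[X^2], compute M^(2)(0):
M^(1)(t) = 12 e^{t} e^{12 e^{t} - 12}
M^(2)(t) = 144 e^{2 t} e^{12 e^{t} - 12} + 12 e^{t} e^{12 e^{t} - 12}
M^(2)(0) = 156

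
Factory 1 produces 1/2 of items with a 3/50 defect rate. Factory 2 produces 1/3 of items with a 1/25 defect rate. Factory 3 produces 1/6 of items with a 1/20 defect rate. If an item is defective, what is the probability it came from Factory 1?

Using Bayes' theorem:
P(F1) = 1/2, P(D|F1) = 3/50
P(F2) = 1/3, P(D|F2) = 1/25
P(F3) = 1/6, P(D|F3) = 1/20
P(D) = P(D|F1)P(F1) + P(D|F2)P(F2) + P(D|F3)P(F3)
     = \frac{31}{600}
P(F1|D) = P(D|F1)P(F1) / P(D)
= \frac{18}{31}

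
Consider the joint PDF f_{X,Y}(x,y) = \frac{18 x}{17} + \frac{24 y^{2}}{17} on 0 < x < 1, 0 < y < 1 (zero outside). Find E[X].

E[X] = ∫_0^1 ∫_0^1 x × f(x,y) dy dx
= ∫_0^1 ∫_0^1 x × (\frac{18 x}{17} + \frac{24 y^{2}}{17}) dy dx
= \frac{10}{17}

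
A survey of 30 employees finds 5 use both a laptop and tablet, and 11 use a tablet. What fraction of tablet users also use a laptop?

P(A ∩ B) = 5/30 = 1/6
P(B) = 11/30
P(A|B) = P(A ∩ B) / P(B) = (1/6) / (11/30) = 5/11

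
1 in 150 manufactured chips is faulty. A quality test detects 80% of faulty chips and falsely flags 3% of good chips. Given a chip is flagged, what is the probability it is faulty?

Let D = the rare event, + = positive/flagged.
P(D) = 1/150
P(+|D) = 80/100 = 4/5
P(+|D') = 3/100
P(+) = P(+|D)P(D) + P(+|D')P(D')
     = \frac{4}{5} × \frac{1}{150} + \frac{3}{100} × \frac{149}{150}
     = \frac{527}{15000}
P(D|+) = P(+|D)P(D)/P(+) = \frac{80}{527}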